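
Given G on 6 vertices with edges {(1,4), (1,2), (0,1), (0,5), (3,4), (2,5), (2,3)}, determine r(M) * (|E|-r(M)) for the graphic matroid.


r(M) = |V| - c = 6 - 1 = 5.
nullity = |E| - r(M) = 7 - 5 = 2.
Product = 5 * 2 = 10.

10


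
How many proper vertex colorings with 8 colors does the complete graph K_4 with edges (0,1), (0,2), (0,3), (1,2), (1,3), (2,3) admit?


P(K_4, k) = k(k-1)(k-2)...(k-3).
P(8) = (8) * (7) * (6) * (5) = 1680.

1680


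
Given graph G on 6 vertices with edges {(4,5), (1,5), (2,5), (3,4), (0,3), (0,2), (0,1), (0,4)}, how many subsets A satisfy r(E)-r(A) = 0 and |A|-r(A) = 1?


R(x,y) = sum over A in 2^E of x^(r(E)-r(A)) * y^(|A|-r(A)).
G has 6 vertices, 8 edges. r(E) = 5.
Enumerate all 2^8 = 256 subsets.
Count subsets with r(E)-r(A)=0 and |A|-r(A)=1: 25.

25


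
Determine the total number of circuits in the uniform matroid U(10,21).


In U(10,21), circuits are the (11)-element subsets.
Any set of 11 elements is dependent, and removing any one element gives
an independent set of size 10, so it is a minimal dependent set.
Number of circuits = C(21,11) = 21! / (11! * 10!) = 352716.

352716


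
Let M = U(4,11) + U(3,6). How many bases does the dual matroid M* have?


(M1+M2)* = M1* + M2*.
M1* = U(7,11), bases: C(11,7) = 330.
M2* = U(3,6), bases: C(6,3) = 20.
|B(M*)| = 330 * 20 = 6600.

6600


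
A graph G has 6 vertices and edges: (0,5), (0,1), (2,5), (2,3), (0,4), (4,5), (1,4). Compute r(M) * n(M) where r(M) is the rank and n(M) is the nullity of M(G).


r(M) = |V| - c = 6 - 1 = 5.
nullity = |E| - r(M) = 7 - 5 = 2.
Product = 5 * 2 = 10.

10


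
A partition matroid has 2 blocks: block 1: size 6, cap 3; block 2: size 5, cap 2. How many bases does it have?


A basis picks exactly ci elements from block i.
Number of bases = product of C(|Si|, ci).
= C(6,3) * C(5,2)
= 20 * 10
= 200.

200


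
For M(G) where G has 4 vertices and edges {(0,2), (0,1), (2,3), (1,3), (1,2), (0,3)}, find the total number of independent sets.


An independent set in a graphic matroid is an acyclic edge subset.
G has 4 vertices and 6 edges.
Enumerate all 2^6 = 64 subsets, checking for acyclicity.
Total independent sets = 38.

38


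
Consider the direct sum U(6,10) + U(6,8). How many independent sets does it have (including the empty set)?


For a direct sum, |I(M1+M2)| = |I(M1)| * |I(M2)|.
|I(U(6,10))| = sum C(10,k) for k=0..6 = 848.
|I(U(6,8))| = sum C(8,k) for k=0..6 = 247.
Total = 848 * 247 = 209456.

209456


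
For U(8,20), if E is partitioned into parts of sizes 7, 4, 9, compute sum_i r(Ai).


r(Ai) = min(|Ai|, 8) for each part.
Sum = min(7,8) + min(4,8) + min(9,8)
    = 7 + 4 + 8
    = 19.

19


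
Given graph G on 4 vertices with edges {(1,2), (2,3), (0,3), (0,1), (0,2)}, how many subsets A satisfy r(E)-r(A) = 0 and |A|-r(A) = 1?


R(x,y) = sum over A in 2^E of x^(r(E)-r(A)) * y^(|A|-r(A)).
G has 4 vertices, 5 edges. r(E) = 3.
Enumerate all 2^5 = 32 subsets.
Count subsets with r(E)-r(A)=0 and |A|-r(A)=1: 5.

5


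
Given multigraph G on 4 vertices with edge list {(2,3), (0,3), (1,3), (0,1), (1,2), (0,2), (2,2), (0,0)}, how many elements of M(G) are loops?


In a graphic matroid, a loop is a self-loop edge (u,u) with rank 0.
Examining all 8 edges for self-loops...
Self-loops found: (2,2), (0,0)
Number of loops = 2.

2


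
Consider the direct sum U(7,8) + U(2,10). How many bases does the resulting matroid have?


Bases of a direct sum M1 + M2: |B| = |B(M1)| * |B(M2)|.
|B(U(7,8))| = C(8,7) = 8.
|B(U(2,10))| = C(10,2) = 45.
Total bases = 8 * 45 = 360.

360


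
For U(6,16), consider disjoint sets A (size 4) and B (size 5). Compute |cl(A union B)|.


|A union B| = 4 + 5 = 9 (disjoint).
In U(6,16), cl(S) = S if |S| < 6, else cl(S) = E.
Since 9 >= 6, cl(A union B) = E.
|cl(A union B)| = 16.

16


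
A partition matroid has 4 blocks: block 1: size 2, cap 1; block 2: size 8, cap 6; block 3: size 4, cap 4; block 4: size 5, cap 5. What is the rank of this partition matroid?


Rank of a partition matroid = sum of min(|Si|, ci) for each block.
= min(2,1) + min(8,6) + min(4,4) + min(5,5)
= 1 + 6 + 4 + 5
= 16.

16


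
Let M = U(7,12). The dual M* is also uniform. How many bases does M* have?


The dual of U(r,n) is U(n-r, n) = U(5,12).
Bases of U(5,12) are all (5)-element subsets.
|B(M*)| = (12 choose 5) = 792.

792


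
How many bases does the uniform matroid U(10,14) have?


Bases of U(10,14) are all 10-element subsets of the 14-element ground set.
Number of bases = C(14,10).
(14 choose 10) = 1001.

1001


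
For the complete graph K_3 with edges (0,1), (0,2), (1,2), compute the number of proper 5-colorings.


P(K_3, k) = k(k-1)(k-2)...(k-2).
P(5) = (5) * (4) * (3) = 60.

60


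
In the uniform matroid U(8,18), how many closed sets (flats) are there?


Flats of U(8,18): every subset of size < 8 is a flat, plus E itself.
Count = (18 choose 0) + (18 choose 1) + (18 choose 2) + (18 choose 3) + (18 choose 4) + (18 choose 5) + (18 choose 6) + (18 choose 7) + 1
     = 1 + 18 + 153 + 816 + 3060 + 8568 + 18564 + 31824 + 1
     = 63005.

63005


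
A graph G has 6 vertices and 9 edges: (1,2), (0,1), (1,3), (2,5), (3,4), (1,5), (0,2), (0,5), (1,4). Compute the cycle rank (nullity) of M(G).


Cycle rank (nullity) = |E| - r(M) = |E| - (|V| - c).
|E| = 9, |V| = 6, c = 1.
Nullity = 9 - (6 - 1) = 9 - 5 = 4.

4


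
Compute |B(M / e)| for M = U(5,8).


Contracting e from U(5,8) gives U(4,7).
Bases of U(4,7) = C(7,4) = (7 * 6 * 5 * 4) / (1 * 2 * 3 * 4) = 35.

35


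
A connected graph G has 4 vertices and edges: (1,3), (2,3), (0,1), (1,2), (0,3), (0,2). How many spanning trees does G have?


By Kirchhoff's matrix tree theorem, the number of spanning trees equals
the determinant of any cofactor of the Laplacian matrix L.
G has 4 vertices and 6 edges.
Computing the (3 x 3) cofactor determinant gives 16.

16


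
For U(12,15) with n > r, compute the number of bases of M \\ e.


Deleting e from U(12,15) gives U(12,14) since n > r.
Bases of U(12,14) = C(14,12) = 91.

91


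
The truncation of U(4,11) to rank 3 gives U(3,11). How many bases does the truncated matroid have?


Truncating U(4,11) to rank 3 gives U(3,11).
Bases of U(3,11) are all 3-element subsets of 11 elements.
Number of bases = C(11,3) = 11! / (3! * 8!) = 165.

165


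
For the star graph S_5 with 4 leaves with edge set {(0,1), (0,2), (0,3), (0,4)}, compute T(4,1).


A star on 5 vertices is a tree with 4 edges.
T(x,y) = x^(4) for any tree.
T(4,1) = 4^4 = 256.

256


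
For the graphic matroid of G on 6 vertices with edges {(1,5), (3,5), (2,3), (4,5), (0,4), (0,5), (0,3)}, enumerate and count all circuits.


A circuit in a graphic matroid = edge set of a simple cycle.
G has 6 vertices and 7 edges.
Enumerating all minimal edge subsets forming cycles...
Total circuits found: 3.

3


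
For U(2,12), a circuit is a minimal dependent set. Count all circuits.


In U(2,12), circuits are the (3)-element subsets.
Any set of 3 elements is dependent, and removing any one element gives
an independent set of size 2, so it is a minimal dependent set.
Number of circuits = C(12,3) = 12! / (3! * 9!) = 220.

220


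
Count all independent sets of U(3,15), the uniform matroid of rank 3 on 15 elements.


Independent sets of U(3,15) are all subsets of size <= 3.
Count = C(15,0) + C(15,1) + C(15,2) + C(15,3)
     = 1 + 15 + 105 + 455
     = 576.

576


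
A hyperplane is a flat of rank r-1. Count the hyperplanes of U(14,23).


Hyperplanes of U(14,23) are flats of rank 13.
In a uniform matroid, these are exactly the (13)-element subsets.
Count = C(23,13) = 1144066.

1144066


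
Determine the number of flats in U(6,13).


Flats of U(6,13): every subset of size < 6 is a flat, plus E itself.
Count = C(13,0) + C(13,1) + C(13,2) + C(13,3) + C(13,4) + C(13,5) + 1
     = 1 + 13 + 78 + 286 + 715 + 1287 + 1
     = 2381.

2381


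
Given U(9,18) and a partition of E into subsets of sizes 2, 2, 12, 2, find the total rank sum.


r(Ai) = min(|Ai|, 9) for each part.
Sum = min(2,9) + min(2,9) + min(12,9) + min(2,9)
    = 2 + 2 + 9 + 2
    = 15.

15


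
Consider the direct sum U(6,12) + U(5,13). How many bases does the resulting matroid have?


Bases of a direct sum M1 + M2: |B| = |B(M1)| * |B(M2)|.
|B(U(6,12))| = C(12,6) = 924.
|B(U(5,13))| = C(13,5) = 1287.
Total bases = 924 * 1287 = 1189188.

1189188


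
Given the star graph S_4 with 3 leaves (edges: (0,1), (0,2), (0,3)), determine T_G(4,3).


A star on 4 vertices is a tree with 3 edges.
T(x,y) = x^(3) for any tree.
T(4,3) = 4^3 = 64.

64


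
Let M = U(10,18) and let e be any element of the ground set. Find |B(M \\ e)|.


Deleting e from U(10,18) gives U(10,17) since n > r.
Bases of U(10,17) = (17 choose 10) = 19448.

19448


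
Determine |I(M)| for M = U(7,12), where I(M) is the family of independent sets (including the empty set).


Independent sets of U(7,12) are all subsets of size <= 7.
Count = (12 choose 0) + (12 choose 1) + (12 choose 2) + (12 choose 3) + (12 choose 4) + (12 choose 5) + (12 choose 6) + (12 choose 7)
     = 1 + 12 + 66 + 220 + 495 + 792 + 924 + 792
     = 3302.

3302


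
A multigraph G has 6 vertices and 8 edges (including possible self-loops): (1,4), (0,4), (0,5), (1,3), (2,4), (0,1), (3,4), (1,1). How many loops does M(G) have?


In a graphic matroid, a loop is a self-loop edge (u,u) with rank 0.
Examining all 8 edges for self-loops...
Self-loops found: (1,1)
Number of loops = 1.

1


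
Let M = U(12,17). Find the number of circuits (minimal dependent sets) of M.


In U(12,17), circuits are the (13)-element subsets.
Any set of 13 elements is dependent, and removing any one element gives
an independent set of size 12, so it is a minimal dependent set.
Number of circuits = C(17,13) = 17! / (13! * 4!) = 2380.

2380


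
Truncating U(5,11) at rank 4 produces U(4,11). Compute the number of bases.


Truncating U(5,11) to rank 4 gives U(4,11).
Bases of U(4,11) are all 4-element subsets of 11 elements.
Number of bases = C(11,4) = 11! / (4! * 7!) = 330.

330


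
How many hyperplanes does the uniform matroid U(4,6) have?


Hyperplanes of U(4,6) are flats of rank 3.
In a uniform matroid, these are exactly the (3)-element subsets.
Count = C(6,3) = (6 * 5 * 4) / (1 * 2 * 3) = 20.

20


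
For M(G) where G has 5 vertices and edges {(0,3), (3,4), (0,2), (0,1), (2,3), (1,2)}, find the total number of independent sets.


An independent set in a graphic matroid is an acyclic edge subset.
G has 5 vertices and 6 edges.
Enumerate all 2^6 = 64 subsets, checking for acyclicity.
Total independent sets = 48.

48


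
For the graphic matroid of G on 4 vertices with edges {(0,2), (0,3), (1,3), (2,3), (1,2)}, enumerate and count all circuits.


A circuit in a graphic matroid = edge set of a simple cycle.
G has 4 vertices and 5 edges.
Enumerating all minimal edge subsets forming cycles...
Total circuits found: 3.

3


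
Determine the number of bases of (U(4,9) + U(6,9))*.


(M1+M2)* = M1* + M2*.
M1* = U(5,9), bases: C(9,5) = 126.
M2* = U(3,9), bases: C(9,3) = 84.
|B(M*)| = 126 * 84 = 10584.

10584


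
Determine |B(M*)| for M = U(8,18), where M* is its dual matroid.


The dual of U(r,n) is U(n-r, n) = U(10,18).
Bases of U(10,18) are all (10)-element subsets.
|B(M*)| = (18 choose 10) = 43758.

43758


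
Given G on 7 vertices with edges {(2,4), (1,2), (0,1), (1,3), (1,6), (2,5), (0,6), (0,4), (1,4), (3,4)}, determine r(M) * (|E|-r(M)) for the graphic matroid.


r(M) = |V| - c = 7 - 1 = 6.
nullity = |E| - r(M) = 10 - 6 = 4.
Product = 6 * 4 = 24.

24


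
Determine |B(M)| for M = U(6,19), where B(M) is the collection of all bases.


Bases of U(6,19) are all 6-element subsets of the 19-element ground set.
Number of bases = C(19,6).
C(19,6) = 27132.

27132


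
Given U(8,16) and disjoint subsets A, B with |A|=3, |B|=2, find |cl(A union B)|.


|A union B| = 3 + 2 = 5 (disjoint).
In U(8,16), cl(S) = S if |S| < 8, else cl(S) = E.
Since 5 < 8, cl(A union B) = A union B.
|cl(A union B)| = 5.

5


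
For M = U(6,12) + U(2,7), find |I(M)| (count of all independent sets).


For a direct sum, |I(M1+M2)| = |I(M1)| * |I(M2)|.
|I(U(6,12))| = sum C(12,k) for k=0..6 = 2510.
|I(U(2,7))| = sum C(7,k) for k=0..2 = 29.
Total = 2510 * 29 = 72790.

72790


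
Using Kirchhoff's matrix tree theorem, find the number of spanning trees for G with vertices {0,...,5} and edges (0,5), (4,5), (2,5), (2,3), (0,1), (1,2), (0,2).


By Kirchhoff's matrix tree theorem, the number of spanning trees equals
the determinant of any cofactor of the Laplacian matrix L.
G has 6 vertices and 7 edges.
Computing the (5 x 5) cofactor determinant gives 8.

8


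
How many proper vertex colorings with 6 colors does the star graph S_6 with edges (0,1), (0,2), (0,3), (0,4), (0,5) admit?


P(tree, k) = k * (k-1)^(5) for any tree on 6 vertices.
P(6) = 6 * 5^5 = 6 * 3125 = 18750.

18750


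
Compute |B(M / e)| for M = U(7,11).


Contracting e from U(7,11) gives U(6,10).
Bases of U(6,10) = C(10,6) = 10! / (6! * 4!) = 210.

210


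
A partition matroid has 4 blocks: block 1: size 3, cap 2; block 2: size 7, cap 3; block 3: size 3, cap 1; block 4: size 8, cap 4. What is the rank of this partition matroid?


Rank of a partition matroid = sum of min(|Si|, ci) for each block.
= min(3,2) + min(7,3) + min(3,1) + min(8,4)
= 2 + 3 + 1 + 4
= 10.

10


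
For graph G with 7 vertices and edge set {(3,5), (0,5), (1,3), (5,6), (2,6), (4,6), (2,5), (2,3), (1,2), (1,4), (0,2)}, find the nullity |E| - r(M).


Cycle rank (nullity) = |E| - r(M) = |E| - (|V| - c).
|E| = 11, |V| = 7, c = 1.
Nullity = 11 - (7 - 1) = 11 - 6 = 5.

5


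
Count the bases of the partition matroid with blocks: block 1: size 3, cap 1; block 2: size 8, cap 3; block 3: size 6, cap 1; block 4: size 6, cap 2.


A basis picks exactly ci elements from block i.
Number of bases = product of C(|Si|, ci).
= C(3,1) * C(8,3) * C(6,1) * C(6,2)
= 3 * 56 * 6 * 15
= 15120.

15120


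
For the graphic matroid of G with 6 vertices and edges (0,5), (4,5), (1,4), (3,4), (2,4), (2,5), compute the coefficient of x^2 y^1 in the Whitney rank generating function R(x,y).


R(x,y) = sum over A in 2^E of x^(r(E)-r(A)) * y^(|A|-r(A)).
G has 6 vertices, 6 edges. r(E) = 5.
Enumerate all 2^6 = 64 subsets.
Count subsets with r(E)-r(A)=2 and |A|-r(A)=1: 3.

3


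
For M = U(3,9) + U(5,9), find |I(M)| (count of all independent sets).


For a direct sum, |I(M1+M2)| = |I(M1)| * |I(M2)|.
|I(U(3,9))| = sum C(9,k) for k=0..3 = 130.
|I(U(5,9))| = sum C(9,k) for k=0..5 = 382.
Total = 130 * 382 = 49660.

49660


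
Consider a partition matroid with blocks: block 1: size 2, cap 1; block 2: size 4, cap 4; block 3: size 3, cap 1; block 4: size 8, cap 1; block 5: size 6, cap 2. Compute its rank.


Rank of a partition matroid = sum of min(|Si|, ci) for each block.
= min(2,1) + min(4,4) + min(3,1) + min(8,1) + min(6,2)
= 1 + 4 + 1 + 1 + 2
= 9.

9


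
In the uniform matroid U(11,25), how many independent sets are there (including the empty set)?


Independent sets of U(11,25) are all subsets of size <= 11.
Count = (25 choose 0) + (25 choose 1) + (25 choose 2) + (25 choose 3) + (25 choose 4) + (25 choose 5) + (25 choose 6) + (25 choose 7) + (25 choose 8) + (25 choose 9) + (25 choose 10) + (25 choose 11)
     = 1 + 25 + 300 + 2300 + 12650 + 53130 + 177100 + 480700 + 1081575 + 2042975 + 3268760 + 4457400
     = 11576916.

11576916


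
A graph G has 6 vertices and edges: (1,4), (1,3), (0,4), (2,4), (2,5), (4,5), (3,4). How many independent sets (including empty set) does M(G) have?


An independent set in a graphic matroid is an acyclic edge subset.
G has 6 vertices and 7 edges.
Enumerate all 2^7 = 128 subsets, checking for acyclicity.
Total independent sets = 98.

98


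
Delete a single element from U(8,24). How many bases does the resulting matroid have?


Deleting e from U(8,24) gives U(8,23) since n > r.
Bases of U(8,23) = (23 choose 8) = 490314.

490314


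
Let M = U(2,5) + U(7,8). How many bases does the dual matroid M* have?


(M1+M2)* = M1* + M2*.
M1* = U(3,5), bases: C(5,3) = 10.
M2* = U(1,8), bases: C(8,1) = 8.
|B(M*)| = 10 * 8 = 80.

80


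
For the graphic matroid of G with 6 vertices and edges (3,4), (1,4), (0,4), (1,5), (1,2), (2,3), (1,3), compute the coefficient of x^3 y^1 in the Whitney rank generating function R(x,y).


R(x,y) = sum over A in 2^E of x^(r(E)-r(A)) * y^(|A|-r(A)).
G has 6 vertices, 7 edges. r(E) = 5.
Enumerate all 2^7 = 128 subsets.
Count subsets with r(E)-r(A)=3 and |A|-r(A)=1: 2.

2


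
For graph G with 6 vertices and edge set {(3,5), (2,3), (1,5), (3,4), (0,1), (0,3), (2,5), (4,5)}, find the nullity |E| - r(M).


Cycle rank (nullity) = |E| - r(M) = |E| - (|V| - c).
|E| = 8, |V| = 6, c = 1.
Nullity = 8 - (6 - 1) = 8 - 5 = 3.

3


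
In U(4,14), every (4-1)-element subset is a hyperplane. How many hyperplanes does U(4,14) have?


Hyperplanes of U(4,14) are flats of rank 3.
In a uniform matroid, these are exactly the (3)-element subsets.
Count = C(14,3) = 14! / (3! * 11!) = 364.

364


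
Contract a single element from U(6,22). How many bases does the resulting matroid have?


Contracting e from U(6,22) gives U(5,21).
Bases of U(5,21) = (21 choose 5) = 20349.

20349


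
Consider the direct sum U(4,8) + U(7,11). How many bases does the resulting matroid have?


Bases of a direct sum M1 + M2: |B| = |B(M1)| * |B(M2)|.
|B(U(4,8))| = C(8,4) = 70.
|B(U(7,11))| = C(11,7) = 330.
Total bases = 70 * 330 = 23100.

23100


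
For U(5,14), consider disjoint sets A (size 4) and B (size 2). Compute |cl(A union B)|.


|A union B| = 4 + 2 = 6 (disjoint).
In U(5,14), cl(S) = S if |S| < 5, else cl(S) = E.
Since 6 >= 5, cl(A union B) = E.
|cl(A union B)| = 14.

14


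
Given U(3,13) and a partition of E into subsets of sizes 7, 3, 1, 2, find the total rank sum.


r(Ai) = min(|Ai|, 3) for each part.
Sum = min(7,3) + min(3,3) + min(1,3) + min(2,3)
    = 3 + 3 + 1 + 2
    = 9.

9


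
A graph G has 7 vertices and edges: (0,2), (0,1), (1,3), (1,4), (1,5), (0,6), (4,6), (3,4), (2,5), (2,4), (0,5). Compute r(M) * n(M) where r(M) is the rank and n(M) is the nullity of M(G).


r(M) = |V| - c = 7 - 1 = 6.
nullity = |E| - r(M) = 11 - 6 = 5.
Product = 6 * 5 = 30.

30


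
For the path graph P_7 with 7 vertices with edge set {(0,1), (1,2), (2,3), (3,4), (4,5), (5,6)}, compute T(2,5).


A path on 7 vertices is a tree with 6 edges.
T(x,y) = x^(6) for any tree.
T(2,5) = 2^6 = 64.

64


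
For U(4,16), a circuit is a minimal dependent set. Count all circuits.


In U(4,16), circuits are the (5)-element subsets.
Any set of 5 elements is dependent, and removing any one element gives
an independent set of size 4, so it is a minimal dependent set.
Number of circuits = (16 choose 5) = 4368.

4368


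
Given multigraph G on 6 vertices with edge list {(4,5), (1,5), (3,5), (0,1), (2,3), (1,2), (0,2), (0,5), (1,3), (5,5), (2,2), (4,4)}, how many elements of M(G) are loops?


In a graphic matroid, a loop is a self-loop edge (u,u) with rank 0.
Examining all 12 edges for self-loops...
Self-loops found: (5,5), (2,2), (4,4)
Number of loops = 3.

3


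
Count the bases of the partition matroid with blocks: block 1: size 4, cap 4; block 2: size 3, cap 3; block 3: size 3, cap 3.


A basis picks exactly ci elements from block i.
Number of bases = product of C(|Si|, ci).
= C(4,4) * C(3,3) * C(3,3)
= 1 * 1 * 1
= 1.

1


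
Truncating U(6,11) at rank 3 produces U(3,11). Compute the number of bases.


Truncating U(6,11) to rank 3 gives U(3,11).
Bases of U(3,11) are all 3-element subsets of 11 elements.
Number of bases = C(11,3) = (11 * 10 * 9) / (1 * 2 * 3) = 165.

165


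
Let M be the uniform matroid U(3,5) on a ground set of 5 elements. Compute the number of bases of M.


Bases of U(3,5) are all 3-element subsets of the 5-element ground set.
Number of bases = C(5,3).
(5 choose 3) = 10.

10


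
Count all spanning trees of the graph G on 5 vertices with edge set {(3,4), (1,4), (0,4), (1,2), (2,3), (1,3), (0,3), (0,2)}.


By Kirchhoff's matrix tree theorem, the number of spanning trees equals
the determinant of any cofactor of the Laplacian matrix L.
G has 5 vertices and 8 edges.
Computing the (4 x 4) cofactor determinant gives 45.

45


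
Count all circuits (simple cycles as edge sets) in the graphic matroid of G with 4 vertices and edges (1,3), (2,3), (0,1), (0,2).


A circuit in a graphic matroid = edge set of a simple cycle.
G has 4 vertices and 4 edges.
Enumerating all minimal edge subsets forming cycles...
Total circuits found: 1.

1


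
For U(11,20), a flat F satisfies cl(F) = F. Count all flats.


Flats of U(11,20): every subset of size < 11 is a flat, plus E itself.
Count = (20 choose 0) + (20 choose 1) + (20 choose 2) + (20 choose 3) + (20 choose 4) + (20 choose 5) + (20 choose 6) + (20 choose 7) + (20 choose 8) + (20 choose 9) + (20 choose 10) + 1
     = 1 + 20 + 190 + 1140 + 4845 + 15504 + 38760 + 77520 + 125970 + 167960 + 184756 + 1
     = 616667.

616667


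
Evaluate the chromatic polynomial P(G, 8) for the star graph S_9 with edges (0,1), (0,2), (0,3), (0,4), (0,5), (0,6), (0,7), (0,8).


P(tree, k) = k * (k-1)^(8) for any tree on 9 vertices.
P(8) = 8 * 7^8 = 8 * 5764801 = 46118408.

46118408


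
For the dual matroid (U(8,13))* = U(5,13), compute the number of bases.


The dual of U(r,n) is U(n-r, n) = U(5,13).
Bases of U(5,13) are all (5)-element subsets.
|B(M*)| = C(13,5) = 13! / (5! * 8!) = 1287.

1287


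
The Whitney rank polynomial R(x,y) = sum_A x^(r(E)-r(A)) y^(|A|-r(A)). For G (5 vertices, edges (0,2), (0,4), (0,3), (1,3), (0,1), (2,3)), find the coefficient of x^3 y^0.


R(x,y) = sum over A in 2^E of x^(r(E)-r(A)) * y^(|A|-r(A)).
G has 5 vertices, 6 edges. r(E) = 4.
Enumerate all 2^6 = 64 subsets.
Count subsets with r(E)-r(A)=3 and |A|-r(A)=0: 6.

6


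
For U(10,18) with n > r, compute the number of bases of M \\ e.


Deleting e from U(10,18) gives U(10,17) since n > r.
Bases of U(10,17) = C(17,10) = 17! / (10! * 7!) = 19448.

19448


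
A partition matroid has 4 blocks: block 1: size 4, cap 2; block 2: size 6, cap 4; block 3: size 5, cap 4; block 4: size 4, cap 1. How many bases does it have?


A basis picks exactly ci elements from block i.
Number of bases = product of C(|Si|, ci).
= C(4,2) * C(6,4) * C(5,4) * C(4,1)
= 6 * 15 * 5 * 4
= 1800.

1800


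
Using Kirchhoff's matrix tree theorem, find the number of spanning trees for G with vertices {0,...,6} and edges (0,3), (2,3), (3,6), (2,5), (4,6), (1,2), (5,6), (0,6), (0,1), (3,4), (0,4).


By Kirchhoff's matrix tree theorem, the number of spanning trees equals
the determinant of any cofactor of the Laplacian matrix L.
G has 7 vertices and 11 edges.
Computing the (6 x 6) cofactor determinant gives 171.

171


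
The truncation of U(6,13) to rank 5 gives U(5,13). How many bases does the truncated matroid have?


Truncating U(6,13) to rank 5 gives U(5,13).
Bases of U(5,13) are all 5-element subsets of 13 elements.
Number of bases = C(13,5) = 13! / (5! * 8!) = 1287.

1287


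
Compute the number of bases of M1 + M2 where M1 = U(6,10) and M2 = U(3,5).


Bases of a direct sum M1 + M2: |B| = |B(M1)| * |B(M2)|.
|B(U(6,10))| = C(10,6) = 210.
|B(U(3,5))| = C(5,3) = 10.
Total bases = 210 * 10 = 2100.

2100


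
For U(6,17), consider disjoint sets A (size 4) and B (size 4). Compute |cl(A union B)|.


|A union B| = 4 + 4 = 8 (disjoint).
In U(6,17), cl(S) = S if |S| < 6, else cl(S) = E.
Since 8 >= 6, cl(A union B) = E.
|cl(A union B)| = 17.

17


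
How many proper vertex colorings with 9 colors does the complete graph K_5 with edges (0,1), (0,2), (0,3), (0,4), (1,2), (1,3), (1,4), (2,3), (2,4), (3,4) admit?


P(K_5, k) = k(k-1)(k-2)...(k-4).
P(9) = (9) * (8) * (7) * (6) * (5) = 15120.

15120


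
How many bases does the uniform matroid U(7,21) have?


Bases of U(7,21) are all 7-element subsets of the 21-element ground set.
Number of bases = C(21,7).
C(21,7) = 21! / (7! * 14!) = 116280.

116280


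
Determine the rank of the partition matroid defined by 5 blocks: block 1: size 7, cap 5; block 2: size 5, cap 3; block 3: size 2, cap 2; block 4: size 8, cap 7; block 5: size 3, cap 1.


Rank of a partition matroid = sum of min(|Si|, ci) for each block.
= min(7,5) + min(5,3) + min(2,2) + min(8,7) + min(3,1)
= 5 + 3 + 2 + 7 + 1
= 18.

18


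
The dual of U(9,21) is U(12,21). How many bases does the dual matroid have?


The dual of U(r,n) is U(n-r, n) = U(12,21).
Bases of U(12,21) are all (12)-element subsets.
|B(M*)| = (21 choose 12) = 293930.

293930


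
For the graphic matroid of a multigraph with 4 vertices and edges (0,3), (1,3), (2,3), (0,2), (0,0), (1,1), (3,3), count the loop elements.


In a graphic matroid, a loop is a self-loop edge (u,u) with rank 0.
Examining all 7 edges for self-loops...
Self-loops found: (0,0), (1,1), (3,3)
Number of loops = 3.

3


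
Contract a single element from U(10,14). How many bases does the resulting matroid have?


Contracting e from U(10,14) gives U(9,13).
Bases of U(9,13) = C(13,9) = 715.

715


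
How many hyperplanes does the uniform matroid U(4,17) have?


Hyperplanes of U(4,17) are flats of rank 3.
In a uniform matroid, these are exactly the (3)-element subsets.
Count = (17 choose 3) = 680.

680


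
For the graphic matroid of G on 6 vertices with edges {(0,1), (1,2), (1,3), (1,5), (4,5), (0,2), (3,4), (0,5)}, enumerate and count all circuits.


A circuit in a graphic matroid = edge set of a simple cycle.
G has 6 vertices and 8 edges.
Enumerating all minimal edge subsets forming cycles...
Total circuits found: 6.

6


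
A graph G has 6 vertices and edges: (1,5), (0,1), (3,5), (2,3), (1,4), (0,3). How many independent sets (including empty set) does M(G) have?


An independent set in a graphic matroid is an acyclic edge subset.
G has 6 vertices and 6 edges.
Enumerate all 2^6 = 64 subsets, checking for acyclicity.
Total independent sets = 60.

60


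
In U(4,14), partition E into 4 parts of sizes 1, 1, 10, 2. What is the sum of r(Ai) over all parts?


r(Ai) = min(|Ai|, 4) for each part.
Sum = min(1,4) + min(1,4) + min(10,4) + min(2,4)
    = 1 + 1 + 4 + 2
    = 8.

8


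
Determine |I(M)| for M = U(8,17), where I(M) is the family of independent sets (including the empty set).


Independent sets of U(8,17) are all subsets of size <= 8.
Count = C(17,0) + C(17,1) + C(17,2) + C(17,3) + C(17,4) + C(17,5) + C(17,6) + C(17,7) + C(17,8)
     = 1 + 17 + 136 + 680 + 2380 + 6188 + 12376 + 19448 + 24310
     = 65536.

65536


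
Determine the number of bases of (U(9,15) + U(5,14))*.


(M1+M2)* = M1* + M2*.
M1* = U(6,15), bases: C(15,6) = 5005.
M2* = U(9,14), bases: C(14,9) = 2002.
|B(M*)| = 5005 * 2002 = 10020010.

10020010


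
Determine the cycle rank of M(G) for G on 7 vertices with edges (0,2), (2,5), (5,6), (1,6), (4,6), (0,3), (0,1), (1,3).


Cycle rank (nullity) = |E| - r(M) = |E| - (|V| - c).
|E| = 8, |V| = 7, c = 1.
Nullity = 8 - (7 - 1) = 8 - 6 = 2.

2


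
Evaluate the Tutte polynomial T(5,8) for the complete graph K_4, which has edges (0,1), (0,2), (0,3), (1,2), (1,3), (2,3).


T(K_4; x,y) = x^3 + 3x^2 + 4xy + 2x + y^3 + 3y^2 + 2y.
Substituting x=5, y=8:
= 125 + 75 + 160 + 10 + 512 + 192 + 16
= 1090.

1090


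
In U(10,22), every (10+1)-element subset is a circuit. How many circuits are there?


In U(10,22), circuits are the (11)-element subsets.
Any set of 11 elements is dependent, and removing any one element gives
an independent set of size 10, so it is a minimal dependent set.
Number of circuits = (22 choose 11) = 705432.

705432


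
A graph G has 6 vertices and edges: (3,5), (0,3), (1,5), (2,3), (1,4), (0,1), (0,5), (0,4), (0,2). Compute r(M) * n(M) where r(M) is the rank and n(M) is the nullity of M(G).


r(M) = |V| - c = 6 - 1 = 5.
nullity = |E| - r(M) = 9 - 5 = 4.
Product = 5 * 4 = 20.

20


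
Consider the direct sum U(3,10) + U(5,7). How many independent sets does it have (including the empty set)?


For a direct sum, |I(M1+M2)| = |I(M1)| * |I(M2)|.
|I(U(3,10))| = sum C(10,k) for k=0..3 = 176.
|I(U(5,7))| = sum C(7,k) for k=0..5 = 120.
Total = 176 * 120 = 21120.

21120


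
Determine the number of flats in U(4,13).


Flats of U(4,13): every subset of size < 4 is a flat, plus E itself.
Count = C(13,0) + C(13,1) + C(13,2) + C(13,3) + 1
     = 1 + 13 + 78 + 286 + 1
     = 379.

379


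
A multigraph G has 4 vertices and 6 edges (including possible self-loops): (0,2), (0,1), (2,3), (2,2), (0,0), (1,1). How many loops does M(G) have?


In a graphic matroid, a loop is a self-loop edge (u,u) with rank 0.
Examining all 6 edges for self-loops...
Self-loops found: (2,2), (0,0), (1,1)
Number of loops = 3.

3


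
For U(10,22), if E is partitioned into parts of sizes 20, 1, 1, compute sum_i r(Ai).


r(Ai) = min(|Ai|, 10) for each part.
Sum = min(20,10) + min(1,10) + min(1,10)
    = 10 + 1 + 1
    = 12.

12


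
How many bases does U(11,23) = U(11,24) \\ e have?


Deleting e from U(11,24) gives U(11,23) since n > r.
Bases of U(11,23) = C(23,11) = 1352078.

1352078


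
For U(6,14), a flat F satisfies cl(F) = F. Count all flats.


Flats of U(6,14): every subset of size < 6 is a flat, plus E itself.
Count = C(14,0) + C(14,1) + C(14,2) + C(14,3) + C(14,4) + C(14,5) + 1
     = 1 + 14 + 91 + 364 + 1001 + 2002 + 1
     = 3474.

3474


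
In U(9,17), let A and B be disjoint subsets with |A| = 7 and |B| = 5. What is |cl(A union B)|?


|A union B| = 7 + 5 = 12 (disjoint).
In U(9,17), cl(S) = S if |S| < 9, else cl(S) = E.
Since 12 >= 9, cl(A union B) = E.
|cl(A union B)| = 17.

17


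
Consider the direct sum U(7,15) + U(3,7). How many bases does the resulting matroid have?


Bases of a direct sum M1 + M2: |B| = |B(M1)| * |B(M2)|.
|B(U(7,15))| = C(15,7) = 6435.
|B(U(3,7))| = C(7,3) = 35.
Total bases = 6435 * 35 = 225225.

225225


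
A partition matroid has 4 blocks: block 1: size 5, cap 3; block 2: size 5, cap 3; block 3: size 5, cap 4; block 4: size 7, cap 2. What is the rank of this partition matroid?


Rank of a partition matroid = sum of min(|Si|, ci) for each block.
= min(5,3) + min(5,3) + min(5,4) + min(7,2)
= 3 + 3 + 4 + 2
= 12.

12


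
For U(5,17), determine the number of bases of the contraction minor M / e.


Contracting e from U(5,17) gives U(4,16).
Bases of U(4,16) = C(16,4) = (16 * 15 * 14 * 13) / (1 * 2 * 3 * 4) = 1820.

1820


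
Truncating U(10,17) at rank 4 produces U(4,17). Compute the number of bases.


Truncating U(10,17) to rank 4 gives U(4,17).
Bases of U(4,17) are all 4-element subsets of 17 elements.
Number of bases = C(17,4) = 17! / (4! * 13!) = 2380.

2380


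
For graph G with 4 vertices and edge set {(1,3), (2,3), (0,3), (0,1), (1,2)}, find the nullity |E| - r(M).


Cycle rank (nullity) = |E| - r(M) = |E| - (|V| - c).
|E| = 5, |V| = 4, c = 1.
Nullity = 5 - (4 - 1) = 5 - 3 = 2.

2


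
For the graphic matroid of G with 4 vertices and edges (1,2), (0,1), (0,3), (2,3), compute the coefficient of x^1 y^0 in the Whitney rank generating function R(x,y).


R(x,y) = sum over A in 2^E of x^(r(E)-r(A)) * y^(|A|-r(A)).
G has 4 vertices, 4 edges. r(E) = 3.
Enumerate all 2^4 = 16 subsets.
Count subsets with r(E)-r(A)=1 and |A|-r(A)=0: 6.

6


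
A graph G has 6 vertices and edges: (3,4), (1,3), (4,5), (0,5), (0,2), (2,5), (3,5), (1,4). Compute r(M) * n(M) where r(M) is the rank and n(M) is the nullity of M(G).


r(M) = |V| - c = 6 - 1 = 5.
nullity = |E| - r(M) = 8 - 5 = 3.
Product = 5 * 3 = 15.

15


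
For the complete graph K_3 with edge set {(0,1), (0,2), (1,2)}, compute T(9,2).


T(K_3; x,y) = x^2 + x + y.
T(9,2) = 81 + 9 + 2 = 92.

92


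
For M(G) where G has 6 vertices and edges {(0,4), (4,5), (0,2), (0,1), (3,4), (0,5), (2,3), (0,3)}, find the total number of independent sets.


An independent set in a graphic matroid is an acyclic edge subset.
G has 6 vertices and 8 edges.
Enumerate all 2^8 = 256 subsets, checking for acyclicity.
Total independent sets = 164.

164


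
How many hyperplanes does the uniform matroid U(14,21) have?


Hyperplanes of U(14,21) are flats of rank 13.
In a uniform matroid, these are exactly the (13)-element subsets.
Count = C(21,13) = 21! / (13! * 8!) = 203490.

203490


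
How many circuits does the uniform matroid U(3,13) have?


In U(3,13), circuits are the (4)-element subsets.
Any set of 4 elements is dependent, and removing any one element gives
an independent set of size 3, so it is a minimal dependent set.
Number of circuits = C(13,4) = 13! / (4! * 9!) = 715.

715


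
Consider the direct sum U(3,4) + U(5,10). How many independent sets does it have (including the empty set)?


For a direct sum, |I(M1+M2)| = |I(M1)| * |I(M2)|.
|I(U(3,4))| = sum C(4,k) for k=0..3 = 15.
|I(U(5,10))| = sum C(10,k) for k=0..5 = 638.
Total = 15 * 638 = 9570.

9570


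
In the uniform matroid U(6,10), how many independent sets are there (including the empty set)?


Independent sets of U(6,10) are all subsets of size <= 6.
Count = (10 choose 0) + (10 choose 1) + (10 choose 2) + (10 choose 3) + (10 choose 4) + (10 choose 5) + (10 choose 6)
     = 1 + 10 + 45 + 120 + 210 + 252 + 210
     = 848.

848


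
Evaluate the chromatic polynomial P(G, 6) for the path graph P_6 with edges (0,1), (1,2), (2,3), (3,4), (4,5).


P(P_6, k) = k * (k-1)^(5).
P(6) = 6 * 5^5 = 6 * 3125 = 18750.

18750


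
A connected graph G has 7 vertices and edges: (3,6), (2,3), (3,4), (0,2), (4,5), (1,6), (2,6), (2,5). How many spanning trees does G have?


By Kirchhoff's matrix tree theorem, the number of spanning trees equals
the determinant of any cofactor of the Laplacian matrix L.
G has 7 vertices and 8 edges.
Computing the (6 x 6) cofactor determinant gives 11.

11


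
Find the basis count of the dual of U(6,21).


The dual of U(r,n) is U(n-r, n) = U(15,21).
Bases of U(15,21) are all (15)-element subsets.
|B(M*)| = (21 choose 15) = 54264.

54264


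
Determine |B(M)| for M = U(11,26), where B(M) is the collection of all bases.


Bases of U(11,26) are all 11-element subsets of the 26-element ground set.
Number of bases = C(26,11).
(26 choose 11) = 7726160.

7726160


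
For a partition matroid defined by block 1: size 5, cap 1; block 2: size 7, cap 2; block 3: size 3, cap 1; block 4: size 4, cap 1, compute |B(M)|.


A basis picks exactly ci elements from block i.
Number of bases = product of C(|Si|, ci).
= C(5,1) * C(7,2) * C(3,1) * C(4,1)
= 5 * 21 * 3 * 4
= 1260.

1260


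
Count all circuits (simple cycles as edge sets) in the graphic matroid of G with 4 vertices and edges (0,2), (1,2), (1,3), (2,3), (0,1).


A circuit in a graphic matroid = edge set of a simple cycle.
G has 4 vertices and 5 edges.
Enumerating all minimal edge subsets forming cycles...
Total circuits found: 3.

3


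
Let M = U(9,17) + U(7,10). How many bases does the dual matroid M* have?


(M1+M2)* = M1* + M2*.
M1* = U(8,17), bases: C(17,8) = 24310.
M2* = U(3,10), bases: C(10,3) = 120.
|B(M*)| = 24310 * 120 = 2917200.

2917200


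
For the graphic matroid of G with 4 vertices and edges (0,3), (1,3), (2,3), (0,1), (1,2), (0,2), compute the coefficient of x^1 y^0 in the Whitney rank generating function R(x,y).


R(x,y) = sum over A in 2^E of x^(r(E)-r(A)) * y^(|A|-r(A)).
G has 4 vertices, 6 edges. r(E) = 3.
Enumerate all 2^6 = 64 subsets.
Count subsets with r(E)-r(A)=1 and |A|-r(A)=0: 15.

15


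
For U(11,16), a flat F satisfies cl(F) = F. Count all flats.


Flats of U(11,16): every subset of size < 11 is a flat, plus E itself.
Count = (16 choose 0) + (16 choose 1) + (16 choose 2) + (16 choose 3) + (16 choose 4) + (16 choose 5) + (16 choose 6) + (16 choose 7) + (16 choose 8) + (16 choose 9) + (16 choose 10) + 1
     = 1 + 16 + 120 + 560 + 1820 + 4368 + 8008 + 11440 + 12870 + 11440 + 8008 + 1
     = 58652.

58652


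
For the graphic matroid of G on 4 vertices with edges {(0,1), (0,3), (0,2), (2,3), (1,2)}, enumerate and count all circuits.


A circuit in a graphic matroid = edge set of a simple cycle.
G has 4 vertices and 5 edges.
Enumerating all minimal edge subsets forming cycles...
Total circuits found: 3.

3


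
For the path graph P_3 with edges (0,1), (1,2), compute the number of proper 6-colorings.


P(P_3, k) = k * (k-1)^(2).
P(6) = 6 * 5^2 = 6 * 25 = 150.

150


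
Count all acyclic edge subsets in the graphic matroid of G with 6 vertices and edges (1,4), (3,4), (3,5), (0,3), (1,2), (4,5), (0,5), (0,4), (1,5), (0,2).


An independent set in a graphic matroid is an acyclic edge subset.
G has 6 vertices and 10 edges.
Enumerate all 2^10 = 1024 subsets, checking for acyclicity.
Total independent sets = 454.

454


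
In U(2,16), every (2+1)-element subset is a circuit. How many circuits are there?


In U(2,16), circuits are the (3)-element subsets.
Any set of 3 elements is dependent, and removing any one element gives
an independent set of size 2, so it is a minimal dependent set.
Number of circuits = (16 choose 3) = 560.

560


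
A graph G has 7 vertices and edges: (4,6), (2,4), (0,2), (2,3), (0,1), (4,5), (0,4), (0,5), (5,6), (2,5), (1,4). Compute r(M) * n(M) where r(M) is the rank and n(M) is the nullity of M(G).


r(M) = |V| - c = 7 - 1 = 6.
nullity = |E| - r(M) = 11 - 6 = 5.
Product = 6 * 5 = 30.

30


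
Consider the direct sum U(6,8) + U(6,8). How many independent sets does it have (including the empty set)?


For a direct sum, |I(M1+M2)| = |I(M1)| * |I(M2)|.
|I(U(6,8))| = sum C(8,k) for k=0..6 = 247.
|I(U(6,8))| = sum C(8,k) for k=0..6 = 247.
Total = 247 * 247 = 61009.

61009


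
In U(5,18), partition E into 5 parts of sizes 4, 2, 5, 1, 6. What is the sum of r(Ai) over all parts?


r(Ai) = min(|Ai|, 5) for each part.
Sum = min(4,5) + min(2,5) + min(5,5) + min(1,5) + min(6,5)
    = 4 + 2 + 5 + 1 + 5
    = 17.

17


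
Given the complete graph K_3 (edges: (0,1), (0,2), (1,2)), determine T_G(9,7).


T(K_3; x,y) = x^2 + x + y.
T(9,7) = 81 + 9 + 7 = 97.

97


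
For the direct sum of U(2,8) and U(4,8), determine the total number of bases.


Bases of a direct sum M1 + M2: |B| = |B(M1)| * |B(M2)|.
|B(U(2,8))| = C(8,2) = 28.
|B(U(4,8))| = C(8,4) = 70.
Total bases = 28 * 70 = 1960.

1960


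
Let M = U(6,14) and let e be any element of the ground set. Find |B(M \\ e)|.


Deleting e from U(6,14) gives U(6,13) since n > r.
Bases of U(6,13) = C(13,6) = 13! / (6! * 7!) = 1716.

1716


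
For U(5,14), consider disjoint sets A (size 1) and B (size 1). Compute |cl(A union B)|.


|A union B| = 1 + 1 = 2 (disjoint).
In U(5,14), cl(S) = S if |S| < 5, else cl(S) = E.
Since 2 < 5, cl(A union B) = A union B.
|cl(A union B)| = 2.

2


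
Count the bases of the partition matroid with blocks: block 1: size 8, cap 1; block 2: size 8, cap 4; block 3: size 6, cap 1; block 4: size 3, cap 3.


A basis picks exactly ci elements from block i.
Number of bases = product of C(|Si|, ci).
= C(8,1) * C(8,4) * C(6,1) * C(3,3)
= 8 * 70 * 6 * 1
= 3360.

3360


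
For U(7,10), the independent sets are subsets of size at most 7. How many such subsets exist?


Independent sets of U(7,10) are all subsets of size <= 7.
Count = C(10,0) + C(10,1) + C(10,2) + C(10,3) + C(10,4) + C(10,5) + C(10,6) + C(10,7)
     = 1 + 10 + 45 + 120 + 210 + 252 + 210 + 120
     = 968.

968


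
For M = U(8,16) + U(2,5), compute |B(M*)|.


(M1+M2)* = M1* + M2*.
M1* = U(8,16), bases: C(16,8) = 12870.
M2* = U(3,5), bases: C(5,3) = 10.
|B(M*)| = 12870 * 10 = 128700.

128700


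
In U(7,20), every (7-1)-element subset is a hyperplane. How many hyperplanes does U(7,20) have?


Hyperplanes of U(7,20) are flats of rank 6.
In a uniform matroid, these are exactly the (6)-element subsets.
Count = C(20,6) = 38760.

38760
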